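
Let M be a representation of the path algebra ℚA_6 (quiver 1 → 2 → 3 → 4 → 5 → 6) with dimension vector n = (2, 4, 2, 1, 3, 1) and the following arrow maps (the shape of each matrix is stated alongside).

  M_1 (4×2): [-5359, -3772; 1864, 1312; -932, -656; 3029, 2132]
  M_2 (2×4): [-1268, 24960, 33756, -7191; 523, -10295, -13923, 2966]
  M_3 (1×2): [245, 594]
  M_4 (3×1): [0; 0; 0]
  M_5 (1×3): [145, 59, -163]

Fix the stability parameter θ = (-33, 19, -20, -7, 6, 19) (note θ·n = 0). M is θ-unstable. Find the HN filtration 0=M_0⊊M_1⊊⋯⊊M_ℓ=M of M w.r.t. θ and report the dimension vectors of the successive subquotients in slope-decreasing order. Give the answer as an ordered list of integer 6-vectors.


Interval decomposition of M: I[1,1], I[1,4], I[2,2]^2, I[2,3], I[5,5]^2, I[5,6].
HN type (ℓ=5): μ^(1)=19; μ^(2)=6; μ^(3)=-1/2; μ^(4)=-8/3; μ^(5)=-33

((0, 2, 0, 0, 0, 1); (0, 0, 0, 0, 3, 0); (0, 1, 1, 0, 0, 0); (0, 1, 1, 1, 0, 0); (2, 0, 0, 0, 0, 0))


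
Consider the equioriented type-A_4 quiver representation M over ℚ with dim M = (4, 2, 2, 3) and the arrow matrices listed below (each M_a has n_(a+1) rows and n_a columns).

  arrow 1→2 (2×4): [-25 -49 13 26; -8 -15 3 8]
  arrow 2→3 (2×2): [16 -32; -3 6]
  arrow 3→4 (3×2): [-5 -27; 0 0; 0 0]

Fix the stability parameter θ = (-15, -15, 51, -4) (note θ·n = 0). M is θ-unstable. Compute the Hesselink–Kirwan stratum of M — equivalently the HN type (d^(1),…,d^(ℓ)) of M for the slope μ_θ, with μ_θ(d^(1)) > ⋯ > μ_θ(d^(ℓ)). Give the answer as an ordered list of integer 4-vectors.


Interval decomposition of M: I[1,1]^2, I[1,2], I[1,4], I[3,3], I[4,4]^2.
HN type (ℓ=4): μ^(1)=51; μ^(2)=47/2; μ^(3)=-4; μ^(4)=-15

((0, 0, 1, 0); (0, 0, 1, 1); (0, 0, 0, 2); (4, 2, 0, 0))


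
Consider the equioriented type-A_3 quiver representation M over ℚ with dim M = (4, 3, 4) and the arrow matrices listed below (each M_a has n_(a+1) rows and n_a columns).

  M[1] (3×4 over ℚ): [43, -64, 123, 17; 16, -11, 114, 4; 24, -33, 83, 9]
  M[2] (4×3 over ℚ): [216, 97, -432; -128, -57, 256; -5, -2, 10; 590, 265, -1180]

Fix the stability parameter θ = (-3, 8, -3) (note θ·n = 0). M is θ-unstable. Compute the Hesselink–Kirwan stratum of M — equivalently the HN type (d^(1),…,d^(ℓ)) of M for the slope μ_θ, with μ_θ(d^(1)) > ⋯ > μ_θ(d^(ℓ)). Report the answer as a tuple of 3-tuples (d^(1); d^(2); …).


Via rank(M_{q-1}∘⋯∘M_p): M ≅ I[1,1], I[1,2], I[1,3]^2, I[3,3]^2.
μ_θ-semistable layers: μ^(1)=8; μ^(2)=5/2; μ^(3)=-3

((0, 1, 0); (0, 2, 2); (4, 0, 2))


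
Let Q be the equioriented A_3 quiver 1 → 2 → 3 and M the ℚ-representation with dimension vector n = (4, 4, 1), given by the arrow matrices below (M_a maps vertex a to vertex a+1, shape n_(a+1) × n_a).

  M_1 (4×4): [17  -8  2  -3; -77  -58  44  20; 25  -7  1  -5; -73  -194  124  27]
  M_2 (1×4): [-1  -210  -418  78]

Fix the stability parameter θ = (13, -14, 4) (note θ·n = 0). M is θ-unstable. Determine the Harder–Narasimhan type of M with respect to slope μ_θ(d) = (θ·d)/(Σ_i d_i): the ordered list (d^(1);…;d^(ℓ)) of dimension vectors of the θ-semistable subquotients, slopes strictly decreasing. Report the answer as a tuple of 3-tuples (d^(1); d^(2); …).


Interval decomposition of M: I[1,2]^3, I[1,3].
HN type (ℓ=2): μ^(1)=4; μ^(2)=-1/2

((0, 0, 1); (4, 4, 0))


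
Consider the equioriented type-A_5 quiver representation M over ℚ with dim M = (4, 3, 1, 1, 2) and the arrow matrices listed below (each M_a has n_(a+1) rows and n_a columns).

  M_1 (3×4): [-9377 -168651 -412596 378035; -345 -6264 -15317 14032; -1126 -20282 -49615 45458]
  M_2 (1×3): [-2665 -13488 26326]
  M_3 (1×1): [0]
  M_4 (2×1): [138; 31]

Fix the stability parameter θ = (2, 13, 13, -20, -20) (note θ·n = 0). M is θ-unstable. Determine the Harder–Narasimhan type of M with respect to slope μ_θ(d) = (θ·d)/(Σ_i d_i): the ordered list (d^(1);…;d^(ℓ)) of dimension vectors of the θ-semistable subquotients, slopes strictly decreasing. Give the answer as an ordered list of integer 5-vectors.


Barcode: M ≅ I[1,1], I[1,2]^2, I[1,3], I[4,5], I[5,5]. HN layers by μ_θ (3 steps, strictly decreasing):
  μ^(1)=13; μ^(2)=2; μ^(3)=-20

((0, 3, 1, 0, 0); (4, 0, 0, 0, 0); (0, 0, 0, 1, 2))


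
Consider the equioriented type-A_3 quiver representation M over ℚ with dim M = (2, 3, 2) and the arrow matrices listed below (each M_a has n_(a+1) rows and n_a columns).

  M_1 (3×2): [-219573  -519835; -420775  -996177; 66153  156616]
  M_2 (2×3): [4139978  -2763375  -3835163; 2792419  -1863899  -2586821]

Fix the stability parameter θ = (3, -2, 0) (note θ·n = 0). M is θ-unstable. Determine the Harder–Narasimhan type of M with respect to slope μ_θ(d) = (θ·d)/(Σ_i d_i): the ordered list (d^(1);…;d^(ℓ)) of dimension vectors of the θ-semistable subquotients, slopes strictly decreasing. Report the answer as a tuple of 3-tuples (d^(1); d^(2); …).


Interval decomposition of M: I[1,3]^2, I[2,2].
HN type (ℓ=2): μ^(1)=1/3; μ^(2)=-2

((2, 2, 2); (0, 1, 0))


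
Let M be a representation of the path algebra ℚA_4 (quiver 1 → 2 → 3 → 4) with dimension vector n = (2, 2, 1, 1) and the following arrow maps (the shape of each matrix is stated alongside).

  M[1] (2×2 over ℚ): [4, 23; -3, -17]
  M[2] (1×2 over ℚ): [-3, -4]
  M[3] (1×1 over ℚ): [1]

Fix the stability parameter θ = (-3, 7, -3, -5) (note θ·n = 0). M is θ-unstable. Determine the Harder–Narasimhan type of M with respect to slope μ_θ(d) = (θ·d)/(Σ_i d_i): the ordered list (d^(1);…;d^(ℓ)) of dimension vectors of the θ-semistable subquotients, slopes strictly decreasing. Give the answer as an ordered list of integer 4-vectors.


Barcode: M ≅ I[1,2], I[1,4]. HN layers by μ_θ (3 steps, strictly decreasing):
  μ^(1)=7; μ^(2)=-1/3; μ^(3)=-3

((0, 1, 0, 0); (0, 1, 1, 1); (2, 0, 0, 0))


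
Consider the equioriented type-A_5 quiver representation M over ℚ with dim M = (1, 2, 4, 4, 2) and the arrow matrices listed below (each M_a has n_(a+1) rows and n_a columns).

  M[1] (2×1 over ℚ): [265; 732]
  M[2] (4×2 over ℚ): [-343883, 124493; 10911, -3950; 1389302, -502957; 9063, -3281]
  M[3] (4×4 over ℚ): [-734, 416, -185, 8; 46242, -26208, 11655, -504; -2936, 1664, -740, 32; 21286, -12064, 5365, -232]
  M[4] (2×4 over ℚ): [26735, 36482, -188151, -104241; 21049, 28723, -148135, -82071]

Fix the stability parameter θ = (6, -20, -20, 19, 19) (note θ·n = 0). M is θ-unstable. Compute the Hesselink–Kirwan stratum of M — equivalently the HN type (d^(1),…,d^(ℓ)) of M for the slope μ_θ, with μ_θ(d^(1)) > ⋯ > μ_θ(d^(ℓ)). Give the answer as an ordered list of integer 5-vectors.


Barcode: M ≅ I[1,3], I[2,5], I[3,3]^2, I[4,4]^2, I[4,5]. HN layers by μ_θ (3 steps, strictly decreasing):
  μ^(1)=19; μ^(2)=-34/3; μ^(3)=-20

((0, 0, 0, 4, 2); (1, 1, 1, 0, 0); (0, 1, 3, 0, 0))


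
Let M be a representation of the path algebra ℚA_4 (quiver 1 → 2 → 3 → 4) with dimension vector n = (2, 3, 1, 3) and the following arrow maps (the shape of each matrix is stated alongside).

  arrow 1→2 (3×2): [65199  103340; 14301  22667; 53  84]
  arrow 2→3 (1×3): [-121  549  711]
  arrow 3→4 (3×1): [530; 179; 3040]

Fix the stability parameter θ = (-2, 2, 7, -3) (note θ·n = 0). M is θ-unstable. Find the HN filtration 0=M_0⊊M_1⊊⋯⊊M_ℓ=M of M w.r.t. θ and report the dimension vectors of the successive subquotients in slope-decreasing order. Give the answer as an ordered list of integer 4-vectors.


Via rank(M_{q-1}∘⋯∘M_p): M ≅ I[1,2], I[1,4], I[2,2], I[4,4]^2.
μ_θ-semistable layers: μ^(1)=2; μ^(2)=-2; μ^(3)=-3

((0, 3, 1, 1); (2, 0, 0, 0); (0, 0, 0, 2))


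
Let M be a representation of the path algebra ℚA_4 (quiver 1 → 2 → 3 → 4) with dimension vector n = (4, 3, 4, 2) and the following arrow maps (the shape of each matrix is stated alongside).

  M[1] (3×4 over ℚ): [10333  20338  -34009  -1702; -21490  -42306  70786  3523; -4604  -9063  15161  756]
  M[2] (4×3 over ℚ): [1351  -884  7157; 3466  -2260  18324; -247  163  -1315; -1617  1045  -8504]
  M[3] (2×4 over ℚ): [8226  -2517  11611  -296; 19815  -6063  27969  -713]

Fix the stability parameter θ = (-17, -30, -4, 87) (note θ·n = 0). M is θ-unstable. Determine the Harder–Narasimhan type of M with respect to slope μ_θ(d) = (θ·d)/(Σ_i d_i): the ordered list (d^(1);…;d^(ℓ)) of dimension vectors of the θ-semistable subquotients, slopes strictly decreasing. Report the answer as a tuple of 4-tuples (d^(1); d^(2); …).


Interval decomposition of M: I[1,1], I[1,3], I[1,4]^2, I[3,3].
HN type (ℓ=4): μ^(1)=87; μ^(2)=-4; μ^(3)=-17; μ^(4)=-47/2

((0, 0, 0, 2); (0, 0, 4, 0); (1, 0, 0, 0); (3, 3, 0, 0))


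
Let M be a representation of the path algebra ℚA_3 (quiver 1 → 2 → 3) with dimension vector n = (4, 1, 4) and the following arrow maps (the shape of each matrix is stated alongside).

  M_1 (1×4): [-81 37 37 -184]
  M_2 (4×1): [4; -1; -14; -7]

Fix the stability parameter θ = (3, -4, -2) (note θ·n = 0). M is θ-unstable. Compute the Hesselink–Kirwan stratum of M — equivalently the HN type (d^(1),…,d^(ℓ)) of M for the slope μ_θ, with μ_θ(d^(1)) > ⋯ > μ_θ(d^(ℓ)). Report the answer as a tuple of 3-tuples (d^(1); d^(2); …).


Interval decomposition of M: I[1,1]^3, I[1,3], I[3,3]^3.
HN type (ℓ=3): μ^(1)=3; μ^(2)=-1; μ^(3)=-2

((3, 0, 0); (1, 1, 1); (0, 0, 3))


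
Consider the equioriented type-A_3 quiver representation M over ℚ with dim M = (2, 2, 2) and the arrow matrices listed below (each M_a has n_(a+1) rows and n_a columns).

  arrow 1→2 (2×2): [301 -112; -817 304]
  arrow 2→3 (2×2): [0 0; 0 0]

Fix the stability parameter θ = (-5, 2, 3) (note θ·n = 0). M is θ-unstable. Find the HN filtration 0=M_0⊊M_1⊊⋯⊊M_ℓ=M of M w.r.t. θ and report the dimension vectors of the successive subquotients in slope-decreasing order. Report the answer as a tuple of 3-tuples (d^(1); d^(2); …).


Interval decomposition of M: I[1,1], I[1,2], I[2,2], I[3,3]^2.
HN type (ℓ=3): μ^(1)=3; μ^(2)=2; μ^(3)=-5

((0, 0, 2); (0, 2, 0); (2, 0, 0))


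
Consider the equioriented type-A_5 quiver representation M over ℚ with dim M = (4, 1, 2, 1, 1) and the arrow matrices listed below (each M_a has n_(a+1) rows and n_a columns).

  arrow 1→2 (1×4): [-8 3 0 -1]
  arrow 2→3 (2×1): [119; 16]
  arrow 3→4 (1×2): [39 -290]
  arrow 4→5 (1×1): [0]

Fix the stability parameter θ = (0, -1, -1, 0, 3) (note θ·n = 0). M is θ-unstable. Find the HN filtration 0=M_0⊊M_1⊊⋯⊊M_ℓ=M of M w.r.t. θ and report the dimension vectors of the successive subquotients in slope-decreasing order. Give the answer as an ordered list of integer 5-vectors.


Via rank(M_{q-1}∘⋯∘M_p): M ≅ I[1,1]^3, I[1,4], I[3,3], I[5,5].
μ_θ-semistable layers: μ^(1)=3; μ^(2)=0; μ^(3)=-2/3; μ^(4)=-1

((0, 0, 0, 0, 1); (3, 0, 0, 1, 0); (1, 1, 1, 0, 0); (0, 0, 1, 0, 0))


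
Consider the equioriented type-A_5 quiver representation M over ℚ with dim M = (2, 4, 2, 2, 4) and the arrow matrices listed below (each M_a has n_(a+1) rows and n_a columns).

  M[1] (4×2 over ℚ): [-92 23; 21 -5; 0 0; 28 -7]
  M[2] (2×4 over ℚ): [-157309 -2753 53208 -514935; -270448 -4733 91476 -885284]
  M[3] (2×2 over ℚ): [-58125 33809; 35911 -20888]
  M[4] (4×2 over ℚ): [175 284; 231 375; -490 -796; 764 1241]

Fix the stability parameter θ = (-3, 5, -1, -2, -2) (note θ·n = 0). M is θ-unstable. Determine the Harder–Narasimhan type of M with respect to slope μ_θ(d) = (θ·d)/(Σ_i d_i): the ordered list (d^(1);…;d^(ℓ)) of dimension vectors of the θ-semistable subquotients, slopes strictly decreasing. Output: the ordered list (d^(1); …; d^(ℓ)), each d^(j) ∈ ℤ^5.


Via rank(M_{q-1}∘⋯∘M_p): M ≅ I[1,5]^2, I[2,2]^2, I[5,5]^2.
μ_θ-semistable layers: μ^(1)=5; μ^(2)=0; μ^(3)=-2; μ^(4)=-3

((0, 2, 0, 0, 0); (0, 2, 2, 2, 2); (0, 0, 0, 0, 2); (2, 0, 0, 0, 0))


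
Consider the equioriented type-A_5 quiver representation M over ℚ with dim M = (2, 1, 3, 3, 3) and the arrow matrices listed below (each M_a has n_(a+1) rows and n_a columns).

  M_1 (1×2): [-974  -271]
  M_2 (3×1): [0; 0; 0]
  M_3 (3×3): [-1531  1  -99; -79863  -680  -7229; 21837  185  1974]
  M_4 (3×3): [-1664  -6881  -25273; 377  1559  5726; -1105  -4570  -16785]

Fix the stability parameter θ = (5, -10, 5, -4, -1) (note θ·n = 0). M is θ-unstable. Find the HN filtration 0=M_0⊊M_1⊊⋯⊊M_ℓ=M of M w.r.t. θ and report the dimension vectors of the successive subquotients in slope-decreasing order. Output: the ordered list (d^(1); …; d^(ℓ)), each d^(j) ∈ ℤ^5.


Via rank(M_{q-1}∘⋯∘M_p): M ≅ I[1,1], I[1,2], I[3,4], I[3,5]^2, I[5,5].
μ_θ-semistable layers: μ^(1)=5; μ^(2)=1/2; μ^(3)=0; μ^(4)=-1; μ^(5)=-5/2

((1, 0, 0, 0, 0); (0, 0, 1, 1, 0); (0, 0, 2, 2, 2); (0, 0, 0, 0, 1); (1, 1, 0, 0, 0))


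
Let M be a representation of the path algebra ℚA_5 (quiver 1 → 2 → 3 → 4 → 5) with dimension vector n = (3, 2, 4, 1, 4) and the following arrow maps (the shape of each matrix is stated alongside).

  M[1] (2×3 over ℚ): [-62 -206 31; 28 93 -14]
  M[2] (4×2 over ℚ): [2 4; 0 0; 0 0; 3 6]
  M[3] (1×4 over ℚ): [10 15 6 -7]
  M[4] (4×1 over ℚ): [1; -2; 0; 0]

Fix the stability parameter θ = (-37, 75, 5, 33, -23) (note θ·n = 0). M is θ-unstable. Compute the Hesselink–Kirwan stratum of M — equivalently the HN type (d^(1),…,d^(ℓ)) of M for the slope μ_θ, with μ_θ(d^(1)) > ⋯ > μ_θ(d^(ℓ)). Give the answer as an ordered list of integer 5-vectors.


Barcode: M ≅ I[1,1], I[1,2], I[1,5], I[3,3]^3, I[5,5]^3. HN layers by μ_θ (5 steps, strictly decreasing):
  μ^(1)=75; μ^(2)=45/2; μ^(3)=5; μ^(4)=-23; μ^(5)=-37

((0, 1, 0, 0, 0); (0, 1, 1, 1, 1); (0, 0, 3, 0, 0); (0, 0, 0, 0, 3); (3, 0, 0, 0, 0))


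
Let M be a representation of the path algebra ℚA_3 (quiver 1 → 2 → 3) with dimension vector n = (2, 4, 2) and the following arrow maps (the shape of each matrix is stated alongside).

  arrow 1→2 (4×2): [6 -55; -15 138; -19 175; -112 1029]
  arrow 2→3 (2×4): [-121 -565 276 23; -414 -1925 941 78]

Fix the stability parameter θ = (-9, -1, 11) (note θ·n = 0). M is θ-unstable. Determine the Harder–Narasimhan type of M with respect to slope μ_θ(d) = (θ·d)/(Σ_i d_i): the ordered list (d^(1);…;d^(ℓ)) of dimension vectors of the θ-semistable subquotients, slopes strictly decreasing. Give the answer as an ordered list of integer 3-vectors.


Via rank(M_{q-1}∘⋯∘M_p): M ≅ I[1,3]^2, I[2,2]^2.
μ_θ-semistable layers: μ^(1)=11; μ^(2)=-1; μ^(3)=-9

((0, 0, 2); (0, 4, 0); (2, 0, 0))


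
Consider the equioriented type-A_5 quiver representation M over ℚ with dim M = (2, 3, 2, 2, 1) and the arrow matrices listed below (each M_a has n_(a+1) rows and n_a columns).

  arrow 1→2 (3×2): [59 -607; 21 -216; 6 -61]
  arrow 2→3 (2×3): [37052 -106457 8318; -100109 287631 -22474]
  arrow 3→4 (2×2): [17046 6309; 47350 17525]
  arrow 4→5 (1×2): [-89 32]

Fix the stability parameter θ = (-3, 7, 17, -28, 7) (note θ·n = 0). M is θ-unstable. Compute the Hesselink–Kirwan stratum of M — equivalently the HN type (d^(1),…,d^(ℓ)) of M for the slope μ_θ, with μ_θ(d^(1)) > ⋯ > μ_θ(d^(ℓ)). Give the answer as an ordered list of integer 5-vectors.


Barcode: M ≅ I[1,3], I[1,5], I[2,2], I[4,4]. HN layers by μ_θ (5 steps, strictly decreasing):
  μ^(1)=17; μ^(2)=7; μ^(3)=-4/3; μ^(4)=-3; μ^(5)=-28

((0, 0, 1, 0, 0); (0, 2, 0, 0, 1); (0, 1, 1, 1, 0); (2, 0, 0, 0, 0); (0, 0, 0, 1, 0))


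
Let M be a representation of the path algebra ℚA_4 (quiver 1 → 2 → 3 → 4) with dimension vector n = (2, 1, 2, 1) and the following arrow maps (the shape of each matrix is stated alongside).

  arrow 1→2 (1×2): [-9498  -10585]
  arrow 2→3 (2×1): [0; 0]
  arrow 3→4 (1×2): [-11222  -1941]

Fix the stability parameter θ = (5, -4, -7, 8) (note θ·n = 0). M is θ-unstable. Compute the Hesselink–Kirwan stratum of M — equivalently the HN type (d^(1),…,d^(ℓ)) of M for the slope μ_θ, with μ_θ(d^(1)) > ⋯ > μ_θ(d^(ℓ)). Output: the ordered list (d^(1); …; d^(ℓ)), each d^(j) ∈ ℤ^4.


Barcode: M ≅ I[1,1], I[1,2], I[3,3], I[3,4]. HN layers by μ_θ (4 steps, strictly decreasing):
  μ^(1)=8; μ^(2)=5; μ^(3)=1/2; μ^(4)=-7

((0, 0, 0, 1); (1, 0, 0, 0); (1, 1, 0, 0); (0, 0, 2, 0))


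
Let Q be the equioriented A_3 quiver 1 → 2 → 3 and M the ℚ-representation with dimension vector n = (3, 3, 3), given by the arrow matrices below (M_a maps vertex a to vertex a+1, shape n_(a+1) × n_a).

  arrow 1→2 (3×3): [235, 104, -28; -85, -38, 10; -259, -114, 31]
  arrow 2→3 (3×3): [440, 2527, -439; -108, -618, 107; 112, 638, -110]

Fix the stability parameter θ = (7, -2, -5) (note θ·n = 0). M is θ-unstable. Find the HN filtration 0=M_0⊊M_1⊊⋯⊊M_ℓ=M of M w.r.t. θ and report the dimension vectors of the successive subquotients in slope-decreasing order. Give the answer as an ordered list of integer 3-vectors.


Via rank(M_{q-1}∘⋯∘M_p): M ≅ I[1,2], I[1,3]^2, I[3,3].
μ_θ-semistable layers: μ^(1)=5/2; μ^(2)=0; μ^(3)=-5

((1, 1, 0); (2, 2, 2); (0, 0, 1))


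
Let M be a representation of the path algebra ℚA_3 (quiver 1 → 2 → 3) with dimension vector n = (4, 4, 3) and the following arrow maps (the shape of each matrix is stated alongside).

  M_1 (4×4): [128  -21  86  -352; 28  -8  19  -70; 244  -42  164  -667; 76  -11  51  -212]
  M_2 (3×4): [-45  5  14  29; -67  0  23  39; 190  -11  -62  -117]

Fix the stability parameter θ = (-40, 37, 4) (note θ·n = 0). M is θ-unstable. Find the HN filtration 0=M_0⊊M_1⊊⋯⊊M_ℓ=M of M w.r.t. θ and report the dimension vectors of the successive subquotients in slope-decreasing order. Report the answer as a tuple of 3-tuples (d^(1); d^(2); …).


Barcode: M ≅ I[1,1], I[1,3]^3, I[2,2]. HN layers by μ_θ (3 steps, strictly decreasing):
  μ^(1)=37; μ^(2)=41/2; μ^(3)=-40

((0, 1, 0); (0, 3, 3); (4, 0, 0))


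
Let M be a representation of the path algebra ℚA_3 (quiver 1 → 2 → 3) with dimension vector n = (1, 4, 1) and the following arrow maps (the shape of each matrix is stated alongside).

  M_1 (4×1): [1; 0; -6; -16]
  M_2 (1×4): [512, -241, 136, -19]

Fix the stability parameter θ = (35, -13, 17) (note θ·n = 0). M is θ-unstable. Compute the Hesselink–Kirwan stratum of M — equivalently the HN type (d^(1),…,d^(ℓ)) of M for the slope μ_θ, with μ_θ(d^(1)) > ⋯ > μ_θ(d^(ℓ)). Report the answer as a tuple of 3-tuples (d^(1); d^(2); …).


Barcode: M ≅ I[1,2], I[2,2]^2, I[2,3]. HN layers by μ_θ (3 steps, strictly decreasing):
  μ^(1)=17; μ^(2)=11; μ^(3)=-13

((0, 0, 1); (1, 1, 0); (0, 3, 0))


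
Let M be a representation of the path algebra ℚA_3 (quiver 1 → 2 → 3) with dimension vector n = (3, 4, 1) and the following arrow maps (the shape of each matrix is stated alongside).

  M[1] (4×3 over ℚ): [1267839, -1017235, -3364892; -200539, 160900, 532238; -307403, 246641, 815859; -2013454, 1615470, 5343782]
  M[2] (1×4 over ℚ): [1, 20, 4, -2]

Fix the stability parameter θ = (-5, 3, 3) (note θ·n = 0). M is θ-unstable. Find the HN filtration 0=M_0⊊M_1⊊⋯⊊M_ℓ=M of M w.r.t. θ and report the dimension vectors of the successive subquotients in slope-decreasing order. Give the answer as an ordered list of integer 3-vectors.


Interval decomposition of M: I[1,2]^2, I[1,3], I[2,2].
HN type (ℓ=2): μ^(1)=3; μ^(2)=-5

((0, 4, 1); (3, 0, 0))


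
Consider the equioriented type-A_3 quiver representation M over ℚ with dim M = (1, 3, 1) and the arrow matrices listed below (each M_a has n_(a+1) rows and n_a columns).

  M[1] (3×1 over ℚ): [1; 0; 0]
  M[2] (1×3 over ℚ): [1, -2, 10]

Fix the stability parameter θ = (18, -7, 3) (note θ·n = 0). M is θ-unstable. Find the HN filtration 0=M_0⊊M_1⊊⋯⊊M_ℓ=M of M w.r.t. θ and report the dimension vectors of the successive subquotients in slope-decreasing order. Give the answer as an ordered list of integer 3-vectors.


Via rank(M_{q-1}∘⋯∘M_p): M ≅ I[1,3], I[2,2]^2.
μ_θ-semistable layers: μ^(1)=14/3; μ^(2)=-7

((1, 1, 1); (0, 2, 0))


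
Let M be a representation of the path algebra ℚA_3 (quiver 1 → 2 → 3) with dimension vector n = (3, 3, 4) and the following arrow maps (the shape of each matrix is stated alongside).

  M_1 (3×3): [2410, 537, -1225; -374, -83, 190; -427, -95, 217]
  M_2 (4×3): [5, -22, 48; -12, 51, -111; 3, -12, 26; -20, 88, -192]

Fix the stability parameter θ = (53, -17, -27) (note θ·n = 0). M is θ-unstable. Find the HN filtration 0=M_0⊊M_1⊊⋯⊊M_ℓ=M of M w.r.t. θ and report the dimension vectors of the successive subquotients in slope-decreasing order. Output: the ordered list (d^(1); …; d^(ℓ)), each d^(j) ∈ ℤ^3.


Barcode: M ≅ I[1,2], I[1,3]^2, I[3,3]^2. HN layers by μ_θ (3 steps, strictly decreasing):
  μ^(1)=18; μ^(2)=3; μ^(3)=-27

((1, 1, 0); (2, 2, 2); (0, 0, 2))


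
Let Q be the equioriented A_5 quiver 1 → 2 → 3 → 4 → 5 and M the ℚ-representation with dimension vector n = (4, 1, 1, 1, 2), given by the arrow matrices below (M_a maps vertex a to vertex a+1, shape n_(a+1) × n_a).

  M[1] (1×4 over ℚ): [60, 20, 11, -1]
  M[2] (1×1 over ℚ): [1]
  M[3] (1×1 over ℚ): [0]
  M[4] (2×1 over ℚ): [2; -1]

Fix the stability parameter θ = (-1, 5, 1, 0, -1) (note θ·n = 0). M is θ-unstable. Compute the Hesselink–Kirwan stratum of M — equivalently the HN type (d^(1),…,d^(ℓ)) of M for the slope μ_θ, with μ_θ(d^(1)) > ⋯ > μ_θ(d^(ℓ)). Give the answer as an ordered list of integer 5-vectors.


Via rank(M_{q-1}∘⋯∘M_p): M ≅ I[1,1]^3, I[1,3], I[4,5], I[5,5].
μ_θ-semistable layers: μ^(1)=3; μ^(2)=-1/2; μ^(3)=-1

((0, 1, 1, 0, 0); (0, 0, 0, 1, 1); (4, 0, 0, 0, 1))


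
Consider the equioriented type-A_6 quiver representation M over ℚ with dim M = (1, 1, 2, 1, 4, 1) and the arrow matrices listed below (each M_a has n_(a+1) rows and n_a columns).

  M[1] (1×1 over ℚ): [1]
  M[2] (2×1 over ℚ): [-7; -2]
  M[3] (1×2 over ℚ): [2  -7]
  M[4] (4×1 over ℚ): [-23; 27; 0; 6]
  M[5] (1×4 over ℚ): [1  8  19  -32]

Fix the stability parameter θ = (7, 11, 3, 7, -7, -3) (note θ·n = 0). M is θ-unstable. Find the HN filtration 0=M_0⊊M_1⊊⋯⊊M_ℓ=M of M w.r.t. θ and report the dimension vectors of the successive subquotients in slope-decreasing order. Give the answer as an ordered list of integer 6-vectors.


Via rank(M_{q-1}∘⋯∘M_p): M ≅ I[1,3], I[3,6], I[5,5]^3.
μ_θ-semistable layers: μ^(1)=7; μ^(2)=0; μ^(3)=-7

((1, 1, 1, 0, 0, 0); (0, 0, 1, 1, 1, 1); (0, 0, 0, 0, 3, 0))


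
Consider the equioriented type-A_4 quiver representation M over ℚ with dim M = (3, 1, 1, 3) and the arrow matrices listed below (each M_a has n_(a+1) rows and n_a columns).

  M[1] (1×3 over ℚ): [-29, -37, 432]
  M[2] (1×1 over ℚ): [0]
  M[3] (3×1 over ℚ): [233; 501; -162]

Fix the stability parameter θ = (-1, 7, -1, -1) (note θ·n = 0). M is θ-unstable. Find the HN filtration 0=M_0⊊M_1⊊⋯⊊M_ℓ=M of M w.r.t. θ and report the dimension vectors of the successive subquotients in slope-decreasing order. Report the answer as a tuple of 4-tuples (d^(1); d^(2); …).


Barcode: M ≅ I[1,1]^2, I[1,2], I[3,4], I[4,4]^2. HN layers by μ_θ (2 steps, strictly decreasing):
  μ^(1)=7; μ^(2)=-1

((0, 1, 0, 0); (3, 0, 1, 3))


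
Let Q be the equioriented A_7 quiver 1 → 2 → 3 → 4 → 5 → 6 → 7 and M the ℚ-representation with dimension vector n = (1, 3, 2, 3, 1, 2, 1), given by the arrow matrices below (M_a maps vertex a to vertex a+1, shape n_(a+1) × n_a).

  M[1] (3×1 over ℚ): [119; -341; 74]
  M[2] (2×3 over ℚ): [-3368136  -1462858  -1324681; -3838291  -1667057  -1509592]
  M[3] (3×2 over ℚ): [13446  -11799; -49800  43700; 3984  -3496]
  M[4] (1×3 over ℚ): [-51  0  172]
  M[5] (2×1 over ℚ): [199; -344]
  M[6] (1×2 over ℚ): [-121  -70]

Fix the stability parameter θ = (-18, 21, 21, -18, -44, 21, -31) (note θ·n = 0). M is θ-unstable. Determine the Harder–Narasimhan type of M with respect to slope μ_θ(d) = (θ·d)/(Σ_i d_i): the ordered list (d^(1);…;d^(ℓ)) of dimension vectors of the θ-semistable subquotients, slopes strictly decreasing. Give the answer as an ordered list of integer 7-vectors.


Barcode: M ≅ I[1,2], I[2,3], I[2,7], I[4,4]^2, I[6,6]. HN layers by μ_θ (3 steps, strictly decreasing):
  μ^(1)=21; μ^(2)=-5; μ^(3)=-18

((0, 2, 1, 0, 0, 1, 0); (0, 1, 1, 1, 1, 1, 1); (1, 0, 0, 2, 0, 0, 0))


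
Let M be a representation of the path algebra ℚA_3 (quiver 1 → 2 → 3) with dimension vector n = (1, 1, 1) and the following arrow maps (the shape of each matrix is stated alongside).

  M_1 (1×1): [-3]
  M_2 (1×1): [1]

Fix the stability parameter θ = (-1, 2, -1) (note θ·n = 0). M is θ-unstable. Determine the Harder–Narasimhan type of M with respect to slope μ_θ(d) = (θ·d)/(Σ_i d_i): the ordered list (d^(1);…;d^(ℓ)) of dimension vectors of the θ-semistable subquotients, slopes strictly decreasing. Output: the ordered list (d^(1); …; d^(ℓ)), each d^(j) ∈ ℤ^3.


Via rank(M_{q-1}∘⋯∘M_p): M ≅ I[1,3].
μ_θ-semistable layers: μ^(1)=1/2; μ^(2)=-1

((0, 1, 1); (1, 0, 0))


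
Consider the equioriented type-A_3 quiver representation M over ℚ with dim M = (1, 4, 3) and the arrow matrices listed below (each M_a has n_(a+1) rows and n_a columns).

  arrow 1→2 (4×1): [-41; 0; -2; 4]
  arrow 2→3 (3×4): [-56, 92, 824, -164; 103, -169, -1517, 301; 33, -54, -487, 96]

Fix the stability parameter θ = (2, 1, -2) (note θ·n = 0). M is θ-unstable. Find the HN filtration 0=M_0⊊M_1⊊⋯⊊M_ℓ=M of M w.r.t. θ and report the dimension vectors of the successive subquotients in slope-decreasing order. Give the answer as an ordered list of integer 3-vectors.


Interval decomposition of M: I[1,3], I[2,2]^2, I[2,3], I[3,3].
HN type (ℓ=4): μ^(1)=1; μ^(2)=1/3; μ^(3)=-1/2; μ^(4)=-2

((0, 2, 0); (1, 1, 1); (0, 1, 1); (0, 0, 1))


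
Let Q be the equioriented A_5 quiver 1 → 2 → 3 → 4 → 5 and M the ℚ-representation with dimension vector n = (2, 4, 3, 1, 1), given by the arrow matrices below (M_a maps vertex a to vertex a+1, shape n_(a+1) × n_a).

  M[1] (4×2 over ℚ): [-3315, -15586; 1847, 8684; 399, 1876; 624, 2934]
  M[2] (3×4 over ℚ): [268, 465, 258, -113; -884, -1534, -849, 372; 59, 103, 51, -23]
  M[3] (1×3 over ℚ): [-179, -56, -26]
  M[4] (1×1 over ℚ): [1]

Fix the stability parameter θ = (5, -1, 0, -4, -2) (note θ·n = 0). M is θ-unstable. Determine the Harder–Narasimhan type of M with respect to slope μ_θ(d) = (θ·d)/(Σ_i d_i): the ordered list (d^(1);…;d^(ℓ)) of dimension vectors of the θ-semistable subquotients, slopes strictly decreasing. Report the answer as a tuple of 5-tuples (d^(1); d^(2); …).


Via rank(M_{q-1}∘⋯∘M_p): M ≅ I[1,3], I[1,5], I[2,2], I[2,3].
μ_θ-semistable layers: μ^(1)=4/3; μ^(2)=0; μ^(3)=-2/5; μ^(4)=-1

((1, 1, 1, 0, 0); (0, 0, 1, 0, 0); (1, 1, 1, 1, 1); (0, 2, 0, 0, 0))


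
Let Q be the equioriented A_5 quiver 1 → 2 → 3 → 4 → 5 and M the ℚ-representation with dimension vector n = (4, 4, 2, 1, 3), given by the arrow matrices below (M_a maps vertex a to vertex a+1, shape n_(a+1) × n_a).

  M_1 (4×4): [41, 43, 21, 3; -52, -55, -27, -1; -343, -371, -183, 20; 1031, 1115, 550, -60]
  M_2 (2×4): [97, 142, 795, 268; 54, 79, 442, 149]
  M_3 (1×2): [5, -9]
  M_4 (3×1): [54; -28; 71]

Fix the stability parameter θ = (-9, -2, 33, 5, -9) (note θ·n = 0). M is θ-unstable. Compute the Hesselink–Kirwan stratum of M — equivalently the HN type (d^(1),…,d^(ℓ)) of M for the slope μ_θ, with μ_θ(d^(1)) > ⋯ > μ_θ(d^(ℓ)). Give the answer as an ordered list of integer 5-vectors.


Via rank(M_{q-1}∘⋯∘M_p): M ≅ I[1,2]^2, I[1,3], I[1,5], I[5,5]^2.
μ_θ-semistable layers: μ^(1)=33; μ^(2)=29/3; μ^(3)=-2; μ^(4)=-9

((0, 0, 1, 0, 0); (0, 0, 1, 1, 1); (0, 4, 0, 0, 0); (4, 0, 0, 0, 2))


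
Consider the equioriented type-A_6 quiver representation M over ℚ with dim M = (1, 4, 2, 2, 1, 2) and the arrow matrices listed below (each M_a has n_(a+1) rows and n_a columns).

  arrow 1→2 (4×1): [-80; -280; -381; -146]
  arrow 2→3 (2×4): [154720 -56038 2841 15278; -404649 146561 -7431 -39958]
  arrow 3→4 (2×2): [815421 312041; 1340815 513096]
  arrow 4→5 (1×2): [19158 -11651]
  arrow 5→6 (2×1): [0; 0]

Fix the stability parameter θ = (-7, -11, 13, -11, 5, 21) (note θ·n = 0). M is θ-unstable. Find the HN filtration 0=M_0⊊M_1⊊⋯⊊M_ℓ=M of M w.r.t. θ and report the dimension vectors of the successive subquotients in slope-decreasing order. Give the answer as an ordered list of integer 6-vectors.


Interval decomposition of M: I[1,5], I[2,2]^2, I[2,4], I[6,6]^2.
HN type (ℓ=5): μ^(1)=21; μ^(2)=5; μ^(3)=1; μ^(4)=-9; μ^(5)=-11

((0, 0, 0, 0, 0, 2); (0, 0, 0, 0, 1, 0); (0, 0, 2, 2, 0, 0); (1, 1, 0, 0, 0, 0); (0, 3, 0, 0, 0, 0))


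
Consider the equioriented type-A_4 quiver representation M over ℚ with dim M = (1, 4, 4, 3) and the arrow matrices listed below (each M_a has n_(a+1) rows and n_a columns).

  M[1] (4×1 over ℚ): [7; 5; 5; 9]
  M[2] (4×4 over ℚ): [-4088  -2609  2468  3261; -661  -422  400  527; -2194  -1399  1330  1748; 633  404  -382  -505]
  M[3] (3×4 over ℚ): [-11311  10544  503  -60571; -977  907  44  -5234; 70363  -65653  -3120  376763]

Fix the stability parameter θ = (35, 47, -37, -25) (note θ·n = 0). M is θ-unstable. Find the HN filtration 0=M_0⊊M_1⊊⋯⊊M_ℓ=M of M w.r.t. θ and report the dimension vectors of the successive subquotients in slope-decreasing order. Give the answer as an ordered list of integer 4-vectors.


Interval decomposition of M: I[1,4], I[2,3], I[2,4]^2.
HN type (ℓ=2): μ^(1)=5; μ^(2)=-5

((1, 2, 2, 1); (0, 2, 2, 2))


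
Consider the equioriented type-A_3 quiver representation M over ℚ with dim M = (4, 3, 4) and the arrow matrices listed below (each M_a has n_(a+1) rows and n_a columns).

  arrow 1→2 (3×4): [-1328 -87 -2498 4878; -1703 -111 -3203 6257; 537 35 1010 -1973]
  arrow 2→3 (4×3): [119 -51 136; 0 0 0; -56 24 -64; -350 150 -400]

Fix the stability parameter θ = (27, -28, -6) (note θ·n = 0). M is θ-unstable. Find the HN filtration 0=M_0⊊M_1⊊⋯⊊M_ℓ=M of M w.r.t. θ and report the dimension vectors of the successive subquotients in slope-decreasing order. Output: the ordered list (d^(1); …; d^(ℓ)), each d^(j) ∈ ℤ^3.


Barcode: M ≅ I[1,1], I[1,2]^2, I[1,3], I[3,3]^3. HN layers by μ_θ (4 steps, strictly decreasing):
  μ^(1)=27; μ^(2)=-1/2; μ^(3)=-7/3; μ^(4)=-6

((1, 0, 0); (2, 2, 0); (1, 1, 1); (0, 0, 3))


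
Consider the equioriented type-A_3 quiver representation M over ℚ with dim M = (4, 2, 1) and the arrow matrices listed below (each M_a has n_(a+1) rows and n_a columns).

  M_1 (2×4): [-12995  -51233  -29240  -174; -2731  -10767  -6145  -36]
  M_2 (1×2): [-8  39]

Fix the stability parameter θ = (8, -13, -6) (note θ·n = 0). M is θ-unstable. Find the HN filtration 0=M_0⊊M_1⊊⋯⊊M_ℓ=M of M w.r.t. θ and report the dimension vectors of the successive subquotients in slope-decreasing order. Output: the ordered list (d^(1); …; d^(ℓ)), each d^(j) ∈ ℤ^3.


Via rank(M_{q-1}∘⋯∘M_p): M ≅ I[1,1]^2, I[1,2], I[1,3].
μ_θ-semistable layers: μ^(1)=8; μ^(2)=-5/2; μ^(3)=-11/3

((2, 0, 0); (1, 1, 0); (1, 1, 1))


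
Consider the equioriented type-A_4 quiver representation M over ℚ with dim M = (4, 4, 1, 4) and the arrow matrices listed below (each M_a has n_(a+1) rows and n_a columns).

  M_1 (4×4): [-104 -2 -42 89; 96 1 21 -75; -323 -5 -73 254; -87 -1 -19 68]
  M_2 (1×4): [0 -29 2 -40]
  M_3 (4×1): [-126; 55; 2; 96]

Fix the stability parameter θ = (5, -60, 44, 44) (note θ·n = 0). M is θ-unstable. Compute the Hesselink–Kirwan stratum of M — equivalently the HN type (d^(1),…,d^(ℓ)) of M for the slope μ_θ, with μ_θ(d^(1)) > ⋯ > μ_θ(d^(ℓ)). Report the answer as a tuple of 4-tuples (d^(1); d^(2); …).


Barcode: M ≅ I[1,2]^3, I[1,4], I[4,4]^3. HN layers by μ_θ (2 steps, strictly decreasing):
  μ^(1)=44; μ^(2)=-55/2

((0, 0, 1, 4); (4, 4, 0, 0))


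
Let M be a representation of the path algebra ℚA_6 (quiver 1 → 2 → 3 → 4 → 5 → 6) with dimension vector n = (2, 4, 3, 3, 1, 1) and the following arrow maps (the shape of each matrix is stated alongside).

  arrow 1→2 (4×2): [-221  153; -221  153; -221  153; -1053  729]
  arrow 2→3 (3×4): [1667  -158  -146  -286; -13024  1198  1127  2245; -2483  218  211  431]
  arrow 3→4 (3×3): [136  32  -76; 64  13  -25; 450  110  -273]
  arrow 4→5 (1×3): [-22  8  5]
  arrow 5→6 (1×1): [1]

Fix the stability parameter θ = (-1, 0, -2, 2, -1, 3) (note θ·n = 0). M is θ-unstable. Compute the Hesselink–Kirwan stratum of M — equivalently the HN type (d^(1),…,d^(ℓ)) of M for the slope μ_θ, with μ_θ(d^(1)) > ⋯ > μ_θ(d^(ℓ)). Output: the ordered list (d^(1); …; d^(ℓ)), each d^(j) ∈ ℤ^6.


Via rank(M_{q-1}∘⋯∘M_p): M ≅ I[1,1], I[1,6], I[2,2], I[2,3], I[2,4], I[4,4].
μ_θ-semistable layers: μ^(1)=3; μ^(2)=2; μ^(3)=1/2; μ^(4)=0; μ^(5)=-1

((0, 0, 0, 0, 0, 1); (0, 0, 0, 2, 0, 0); (0, 0, 0, 1, 1, 0); (0, 1, 0, 0, 0, 0); (2, 3, 3, 0, 0, 0))


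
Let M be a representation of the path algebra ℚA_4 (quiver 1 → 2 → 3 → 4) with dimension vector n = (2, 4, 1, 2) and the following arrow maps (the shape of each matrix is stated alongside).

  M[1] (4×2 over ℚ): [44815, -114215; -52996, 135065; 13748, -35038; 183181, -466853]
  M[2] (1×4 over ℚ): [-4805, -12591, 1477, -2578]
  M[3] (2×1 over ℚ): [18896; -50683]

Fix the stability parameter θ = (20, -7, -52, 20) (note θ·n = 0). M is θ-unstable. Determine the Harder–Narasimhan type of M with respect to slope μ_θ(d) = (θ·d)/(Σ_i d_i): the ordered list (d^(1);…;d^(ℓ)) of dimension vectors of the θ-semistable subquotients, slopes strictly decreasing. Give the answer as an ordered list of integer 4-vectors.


Barcode: M ≅ I[1,2], I[1,4], I[2,2]^2, I[4,4]. HN layers by μ_θ (4 steps, strictly decreasing):
  μ^(1)=20; μ^(2)=13/2; μ^(3)=-7; μ^(4)=-13

((0, 0, 0, 2); (1, 1, 0, 0); (0, 2, 0, 0); (1, 1, 1, 0))


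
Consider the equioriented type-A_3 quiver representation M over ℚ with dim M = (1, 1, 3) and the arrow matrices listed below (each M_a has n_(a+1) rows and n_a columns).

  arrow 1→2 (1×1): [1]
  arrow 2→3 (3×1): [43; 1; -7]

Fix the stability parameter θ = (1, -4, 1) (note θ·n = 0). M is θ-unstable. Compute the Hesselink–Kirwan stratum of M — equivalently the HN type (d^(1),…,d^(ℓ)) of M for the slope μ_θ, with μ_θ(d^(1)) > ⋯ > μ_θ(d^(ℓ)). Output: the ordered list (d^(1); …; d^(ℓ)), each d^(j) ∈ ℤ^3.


Barcode: M ≅ I[1,3], I[3,3]^2. HN layers by μ_θ (2 steps, strictly decreasing):
  μ^(1)=1; μ^(2)=-3/2

((0, 0, 3); (1, 1, 0))


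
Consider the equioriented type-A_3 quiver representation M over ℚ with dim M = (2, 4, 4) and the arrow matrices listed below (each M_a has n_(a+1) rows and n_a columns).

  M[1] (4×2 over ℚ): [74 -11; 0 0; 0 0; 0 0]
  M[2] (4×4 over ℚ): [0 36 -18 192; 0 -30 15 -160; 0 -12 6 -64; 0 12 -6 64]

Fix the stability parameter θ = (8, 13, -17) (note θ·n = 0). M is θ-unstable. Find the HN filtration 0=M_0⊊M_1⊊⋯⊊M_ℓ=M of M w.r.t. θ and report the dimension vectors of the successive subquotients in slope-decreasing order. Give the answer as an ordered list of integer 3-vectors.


Barcode: M ≅ I[1,1], I[1,2], I[2,2]^2, I[2,3], I[3,3]^3. HN layers by μ_θ (4 steps, strictly decreasing):
  μ^(1)=13; μ^(2)=8; μ^(3)=-2; μ^(4)=-17

((0, 3, 0); (2, 0, 0); (0, 1, 1); (0, 0, 3))


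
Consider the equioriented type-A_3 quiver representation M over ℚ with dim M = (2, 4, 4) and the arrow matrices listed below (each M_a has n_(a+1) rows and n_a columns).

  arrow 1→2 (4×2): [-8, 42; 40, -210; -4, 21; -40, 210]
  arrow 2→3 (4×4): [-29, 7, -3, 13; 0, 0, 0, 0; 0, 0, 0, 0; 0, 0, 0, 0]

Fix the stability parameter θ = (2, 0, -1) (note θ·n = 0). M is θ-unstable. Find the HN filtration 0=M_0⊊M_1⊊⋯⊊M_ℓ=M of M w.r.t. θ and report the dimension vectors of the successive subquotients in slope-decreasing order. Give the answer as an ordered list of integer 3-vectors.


Via rank(M_{q-1}∘⋯∘M_p): M ≅ I[1,1], I[1,3], I[2,2]^3, I[3,3]^3.
μ_θ-semistable layers: μ^(1)=2; μ^(2)=1/3; μ^(3)=0; μ^(4)=-1

((1, 0, 0); (1, 1, 1); (0, 3, 0); (0, 0, 3))


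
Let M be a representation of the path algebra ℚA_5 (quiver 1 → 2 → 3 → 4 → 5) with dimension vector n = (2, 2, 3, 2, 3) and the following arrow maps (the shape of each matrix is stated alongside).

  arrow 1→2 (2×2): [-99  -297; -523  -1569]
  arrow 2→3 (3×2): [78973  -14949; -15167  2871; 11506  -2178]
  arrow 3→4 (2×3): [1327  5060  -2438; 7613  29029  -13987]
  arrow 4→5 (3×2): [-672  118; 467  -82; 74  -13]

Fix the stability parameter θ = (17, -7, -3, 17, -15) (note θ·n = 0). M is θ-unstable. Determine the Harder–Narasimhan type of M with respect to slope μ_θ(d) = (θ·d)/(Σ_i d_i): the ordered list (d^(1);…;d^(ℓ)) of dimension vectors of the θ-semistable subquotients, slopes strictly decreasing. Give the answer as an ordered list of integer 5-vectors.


Via rank(M_{q-1}∘⋯∘M_p): M ≅ I[1,1], I[1,2], I[2,5], I[3,3], I[3,5], I[5,5].
μ_θ-semistable layers: μ^(1)=17; μ^(2)=5; μ^(3)=1; μ^(4)=-3; μ^(5)=-7; μ^(6)=-15

((1, 0, 0, 0, 0); (1, 1, 0, 0, 0); (0, 0, 0, 2, 2); (0, 0, 3, 0, 0); (0, 1, 0, 0, 0); (0, 0, 0, 0, 1))


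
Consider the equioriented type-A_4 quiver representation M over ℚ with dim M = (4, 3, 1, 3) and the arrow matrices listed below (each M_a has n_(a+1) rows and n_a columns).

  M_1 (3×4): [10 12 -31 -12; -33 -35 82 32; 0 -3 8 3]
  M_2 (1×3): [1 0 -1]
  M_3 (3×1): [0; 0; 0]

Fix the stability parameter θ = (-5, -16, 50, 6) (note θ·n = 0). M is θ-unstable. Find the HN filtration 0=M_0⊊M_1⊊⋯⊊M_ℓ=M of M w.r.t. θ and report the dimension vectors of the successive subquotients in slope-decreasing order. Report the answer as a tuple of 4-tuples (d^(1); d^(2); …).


Via rank(M_{q-1}∘⋯∘M_p): M ≅ I[1,1], I[1,2]^2, I[1,3], I[4,4]^3.
μ_θ-semistable layers: μ^(1)=50; μ^(2)=6; μ^(3)=-5; μ^(4)=-21/2

((0, 0, 1, 0); (0, 0, 0, 3); (1, 0, 0, 0); (3, 3, 0, 0))


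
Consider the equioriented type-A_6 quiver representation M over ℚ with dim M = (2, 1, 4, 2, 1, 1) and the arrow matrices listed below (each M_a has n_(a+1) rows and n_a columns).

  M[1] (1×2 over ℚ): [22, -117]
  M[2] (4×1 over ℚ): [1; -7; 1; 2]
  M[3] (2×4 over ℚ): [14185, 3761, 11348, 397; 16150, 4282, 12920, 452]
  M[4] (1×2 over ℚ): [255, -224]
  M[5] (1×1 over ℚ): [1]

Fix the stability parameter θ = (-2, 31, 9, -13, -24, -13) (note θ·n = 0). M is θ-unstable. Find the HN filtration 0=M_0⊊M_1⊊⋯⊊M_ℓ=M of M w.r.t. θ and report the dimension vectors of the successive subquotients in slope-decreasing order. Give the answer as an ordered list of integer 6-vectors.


Interval decomposition of M: I[1,1], I[1,3], I[3,3], I[3,4], I[3,6].
HN type (ℓ=4): μ^(1)=20; μ^(2)=9; μ^(3)=-2; μ^(4)=-41/4

((0, 1, 1, 0, 0, 0); (0, 0, 1, 0, 0, 0); (2, 0, 1, 1, 0, 0); (0, 0, 1, 1, 1, 1))


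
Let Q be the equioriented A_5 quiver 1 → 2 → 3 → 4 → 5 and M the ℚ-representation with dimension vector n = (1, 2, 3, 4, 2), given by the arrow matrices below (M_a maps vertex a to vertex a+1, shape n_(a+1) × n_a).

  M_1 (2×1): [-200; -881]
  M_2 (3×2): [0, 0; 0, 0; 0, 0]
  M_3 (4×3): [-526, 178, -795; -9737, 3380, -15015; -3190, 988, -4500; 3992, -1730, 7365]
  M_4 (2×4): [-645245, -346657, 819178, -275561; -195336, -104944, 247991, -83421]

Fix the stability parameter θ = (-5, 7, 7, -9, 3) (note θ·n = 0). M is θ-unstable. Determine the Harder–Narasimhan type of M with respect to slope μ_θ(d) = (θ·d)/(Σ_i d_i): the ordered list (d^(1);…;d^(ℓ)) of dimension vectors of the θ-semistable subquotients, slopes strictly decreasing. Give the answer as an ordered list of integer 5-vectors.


Via rank(M_{q-1}∘⋯∘M_p): M ≅ I[1,2], I[2,2], I[3,3], I[3,5]^2, I[4,4]^2.
μ_θ-semistable layers: μ^(1)=7; μ^(2)=3; μ^(3)=-1; μ^(4)=-5; μ^(5)=-9

((0, 2, 1, 0, 0); (0, 0, 0, 0, 2); (0, 0, 2, 2, 0); (1, 0, 0, 0, 0); (0, 0, 0, 2, 0))
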